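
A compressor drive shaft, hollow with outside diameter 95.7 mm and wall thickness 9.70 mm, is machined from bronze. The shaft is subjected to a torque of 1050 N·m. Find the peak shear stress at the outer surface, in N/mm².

J = π(d_o⁴ − d_i⁴)/32 = π(0.0957⁴ − 0.0763⁴)/32 = 4.907×10^-6 m⁴.
τ_max = T·r/J = 1050 × 0.0479 / 4.907×10^-6 = 1.024×10^7 Pa.

10.2 N/mm²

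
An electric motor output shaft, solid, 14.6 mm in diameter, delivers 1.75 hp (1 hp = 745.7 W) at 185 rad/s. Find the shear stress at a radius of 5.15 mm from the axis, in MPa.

ω = 185 rad/s, so T = P/ω = 1.75×745.7 / 185.0 = 7.054 N·m.
J = πd⁴/32 = π(0.0146)⁴/32 = 4.461×10^-9 m⁴.
Shear stress varies linearly with radius: τ = T·r/J = 7.054 × 0.00515 / 4.461×10^-9 = 8.144×10^6 Pa.

8.14 MPa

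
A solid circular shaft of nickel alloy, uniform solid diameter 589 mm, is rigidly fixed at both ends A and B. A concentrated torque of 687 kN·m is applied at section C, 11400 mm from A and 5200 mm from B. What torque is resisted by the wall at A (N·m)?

With uniform GJ and both ends fixed, compatibility θ_AC = θ_CB gives T_A·a = T_B·b, together with T_A + T_B = T₀.
T_A = T₀·b/(a+b) = 687000·5200/16600 = 215200 N·m; T_B = 471800 N·m.

215000 N·m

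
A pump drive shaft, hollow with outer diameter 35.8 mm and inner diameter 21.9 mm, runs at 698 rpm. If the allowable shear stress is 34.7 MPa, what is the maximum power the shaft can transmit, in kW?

J = π(d_o⁴ − d_i⁴)/32 = π(0.0358⁴ − 0.0219⁴)/32 = 1.387×10^-7 m⁴.
T_max = τ_allow·J/r = 3.47×10^7 × 1.387×10^-7 / 0.0179 = 268.8 N·m.
ω = 2π·698/60 = 73.09 rad/s, so P_max = T_max·ω = 1.965×10^4 W.

19.7 kW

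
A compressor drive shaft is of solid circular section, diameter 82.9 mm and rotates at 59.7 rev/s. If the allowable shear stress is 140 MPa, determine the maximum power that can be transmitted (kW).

5870 kW

J = πd⁴/32 = π(0.0829)⁴/32 = 4.637×10^-6 m⁴.
T_max = τ_allow·J/r = 1.40×10^8 × 4.637×10^-6 / 0.0415 = 15660 N·m.
ω = 2π·59.7 = 375.1 rad/s, so P_max = T_max·ω = 5.875×10^6 W.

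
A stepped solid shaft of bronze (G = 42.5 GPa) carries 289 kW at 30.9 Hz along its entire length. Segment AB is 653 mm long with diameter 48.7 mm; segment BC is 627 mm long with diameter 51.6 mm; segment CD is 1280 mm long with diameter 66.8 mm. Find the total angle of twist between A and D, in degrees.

5.49°

ω = 2π·30.9 = 194.2 rad/s, so T = P/ω = 289×10³ / 194.2 = 1489 N·m.
J_AB = π(0.0487)⁴/32 = 5.52×10^-7 m⁴; J_BC = π(0.0516)⁴/32 = 6.96×10^-7 m⁴; J_CD = π(0.0668)⁴/32 = 1.95×10^-6 m⁴.
θ = (T/G)·Σ L_i/J_i = (1489/42.5×10⁹)·(0.653/5.52×10^-7 + 0.627/6.96×10^-7 + 1.28/1.95×10^-6) = 0.09590 rad.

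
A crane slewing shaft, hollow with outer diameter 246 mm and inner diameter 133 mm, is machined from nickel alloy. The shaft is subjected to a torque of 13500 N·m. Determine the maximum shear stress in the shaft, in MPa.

5.05 MPa

J = π(d_o⁴ − d_i⁴)/32 = π(0.246⁴ − 0.133⁴)/32 = 3.288×10^-4 m⁴.
τ_max = T·r/J = 13500 × 0.123 / 3.288×10^-4 = 5.050×10^6 Pa.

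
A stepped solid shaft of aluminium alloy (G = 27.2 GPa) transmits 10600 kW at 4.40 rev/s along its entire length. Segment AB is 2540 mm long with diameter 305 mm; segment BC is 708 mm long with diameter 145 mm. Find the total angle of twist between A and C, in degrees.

15.6°

ω = 2π·4.40 = 27.65 rad/s, so T = P/ω = 10600×10³ / 27.65 = 383400 N·m.
J_AB = π(0.305)⁴/32 = 8.50×10^-4 m⁴; J_BC = π(0.145)⁴/32 = 4.34×10^-5 m⁴.
θ = (T/G)·Σ L_i/J_i = (383400/27.2×10⁹)·(2.54/8.50×10^-4 + 0.708/4.34×10^-5) = 0.2721 rad.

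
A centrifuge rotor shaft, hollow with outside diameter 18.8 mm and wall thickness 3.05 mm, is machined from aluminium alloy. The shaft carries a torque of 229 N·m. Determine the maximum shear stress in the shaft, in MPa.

J = π(d_o⁴ − d_i⁴)/32 = π(0.0188⁴ − 0.0127⁴)/32 = 9.710×10^-9 m⁴.
τ_max = T·r/J = 229.0 × 0.00940 / 9.710×10^-9 = 2.217×10^8 Pa.

222 MPa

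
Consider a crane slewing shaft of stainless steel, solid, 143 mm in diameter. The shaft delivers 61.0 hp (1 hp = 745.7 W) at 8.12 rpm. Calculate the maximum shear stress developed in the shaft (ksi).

13.5 ksi

ω = 2π·8.12/60 = 0.8503 rad/s, so T = P/ω = 61.0×745.7 / 0.8503 = 53490 N·m.
J = πd⁴/32 = π(0.143)⁴/32 = 4.105×10^-5 m⁴.
τ_max = T·r/J = 53490 × 0.0715 / 4.105×10^-5 = 9.317×10^7 Pa.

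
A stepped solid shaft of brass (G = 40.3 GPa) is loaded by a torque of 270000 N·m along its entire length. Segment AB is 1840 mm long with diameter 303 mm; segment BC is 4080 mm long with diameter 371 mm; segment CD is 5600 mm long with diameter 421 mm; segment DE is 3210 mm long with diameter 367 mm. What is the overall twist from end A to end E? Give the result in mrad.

53.8 mrad

J_AB = π(0.303)⁴/32 = 8.28×10^-4 m⁴; J_BC = π(0.371)⁴/32 = 1.86×10^-3 m⁴; J_CD = π(0.421)⁴/32 = 3.08×10^-3 m⁴; J_DE = π(0.367)⁴/32 = 1.78×10^-3 m⁴.
θ = (T/G)·Σ L_i/J_i = (270000/40.3×10⁹)·(1.84/8.28×10^-4 + 4.08/1.86×10^-3 + 5.60/3.08×10^-3 + 3.21/1.78×10^-3) = 0.05383 rad.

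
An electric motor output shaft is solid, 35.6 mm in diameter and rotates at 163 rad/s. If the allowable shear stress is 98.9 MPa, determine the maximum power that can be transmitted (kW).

J = πd⁴/32 = π(0.0356)⁴/32 = 1.577×10^-7 m⁴.
T_max = τ_allow·J/r = 9.89×10^7 × 1.577×10^-7 / 0.0178 = 876.1 N·m.
ω = 163 rad/s, so P_max = T_max·ω = 1.428×10^5 W.

143 kW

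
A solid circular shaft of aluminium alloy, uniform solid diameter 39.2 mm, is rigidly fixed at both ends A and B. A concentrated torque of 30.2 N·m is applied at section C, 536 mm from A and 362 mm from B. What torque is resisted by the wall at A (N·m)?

12.2 N·m

With uniform GJ and both ends fixed, compatibility θ_AC = θ_CB gives T_A·a = T_B·b, together with T_A + T_B = T₀.
T_A = T₀·b/(a+b) = 30.20·362/898.0 = 12.17 N·m; T_B = 18.03 N·m.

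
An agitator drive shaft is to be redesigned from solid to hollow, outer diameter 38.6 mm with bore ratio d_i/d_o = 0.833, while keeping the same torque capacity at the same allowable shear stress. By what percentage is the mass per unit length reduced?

Equal τ_max and T ⇒ the solid shaft needs d_s³ = d_o³(1−k⁴), so d_s = 38.6·(1−0.833⁴)^(1/3) = 31.01 mm.
Area ratio A_h/A_s = d_o²(1−k²)/d_s² = (1−k²)/(1−k⁴)^(2/3) = 0.4743.
Mass saving = 1 − 0.4743 = 52.6 %.

52.6 %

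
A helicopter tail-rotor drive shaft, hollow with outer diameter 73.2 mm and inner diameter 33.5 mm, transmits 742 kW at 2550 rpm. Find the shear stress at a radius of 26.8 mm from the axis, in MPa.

ω = 2π·2550/60 = 267.0 rad/s, so T = P/ω = 742×10³ / 267.0 = 2779 N·m.
J = π(d_o⁴ − d_i⁴)/32 = π(0.0732⁴ − 0.0335⁴)/32 = 2.695×10^-6 m⁴.
Shear stress varies linearly with radius: τ = T·r/J = 2779 × 0.0268 / 2.695×10^-6 = 2.763×10^7 Pa.

27.6 MPa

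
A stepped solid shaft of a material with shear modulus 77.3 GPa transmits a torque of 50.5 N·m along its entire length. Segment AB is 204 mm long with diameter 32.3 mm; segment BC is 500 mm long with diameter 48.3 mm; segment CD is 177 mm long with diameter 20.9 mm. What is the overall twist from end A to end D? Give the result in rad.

0.00803 rad

J_AB = π(0.0323)⁴/32 = 1.07×10^-7 m⁴; J_BC = π(0.0483)⁴/32 = 5.34×10^-7 m⁴; J_CD = π(0.0209)⁴/32 = 1.87×10^-8 m⁴.
θ = (T/G)·Σ L_i/J_i = (50.50/77.3×10⁹)·(0.204/1.07×10^-7 + 0.500/5.34×10^-7 + 0.177/1.87×10^-8) = 8.032×10^-3 rad.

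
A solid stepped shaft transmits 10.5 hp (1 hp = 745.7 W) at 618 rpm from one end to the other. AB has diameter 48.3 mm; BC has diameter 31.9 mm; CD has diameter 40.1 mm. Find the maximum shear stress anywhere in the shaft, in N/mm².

ω = 2π·618/60 = 64.72 rad/s, so T = P/ω = 10.5×745.7 / 64.72 = 121.0 N·m.
Under the same torque, τ_max = 16T/(πd³) is largest where d is smallest — segment BC (d = 31.9 mm).
τ_max = 16·121.0/(π·(0.0319)³) = 1.898×10^7 Pa.

19.0 N/mm²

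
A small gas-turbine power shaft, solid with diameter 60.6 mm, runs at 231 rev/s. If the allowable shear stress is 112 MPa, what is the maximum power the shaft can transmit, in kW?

7100 kW

J = πd⁴/32 = π(0.0606)⁴/32 = 1.324×10^-6 m⁴.
T_max = τ_allow·J/r = 1.12×10^8 × 1.324×10^-6 / 0.0303 = 4894 N·m.
ω = 2π·231 = 1451 rad/s, so P_max = T_max·ω = 7.103×10^6 W.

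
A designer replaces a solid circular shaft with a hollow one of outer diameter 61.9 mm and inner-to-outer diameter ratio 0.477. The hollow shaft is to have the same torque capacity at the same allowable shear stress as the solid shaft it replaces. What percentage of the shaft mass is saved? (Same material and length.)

Equal τ_max and T ⇒ the solid shaft needs d_s³ = d_o³(1−k⁴), so d_s = 61.9·(1−0.477⁴)^(1/3) = 60.81 mm.
Area ratio A_h/A_s = d_o²(1−k²)/d_s² = (1−k²)/(1−k⁴)^(2/3) = 0.8003.
Mass saving = 1 − 0.8003 = 20.0 %.

20.0 %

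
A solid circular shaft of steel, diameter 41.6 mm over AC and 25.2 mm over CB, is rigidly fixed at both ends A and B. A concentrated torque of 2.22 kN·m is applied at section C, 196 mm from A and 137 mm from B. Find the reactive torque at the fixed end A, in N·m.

Compatibility: T_A·a/J_AC = T_B·b/J_CB with T_A + T_B = T₀.
J_AC = 2.94×10^-7 m⁴, J_CB = 3.96×10^-8 m⁴, so T_A = T₀·(J_AC/a)/((J_AC/a)+(J_CB/b)) = 1861 N·m, T_B = 358.6 N·m.

1860 N·m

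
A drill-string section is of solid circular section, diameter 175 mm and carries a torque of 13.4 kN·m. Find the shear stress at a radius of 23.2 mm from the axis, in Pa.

3.38e6 Pa

J = πd⁴/32 = π(0.175)⁴/32 = 9.208×10^-5 m⁴.
Shear stress varies linearly with radius: τ = T·r/J = 13400 × 0.0232 / 9.208×10^-5 = 3.376×10^6 Pa.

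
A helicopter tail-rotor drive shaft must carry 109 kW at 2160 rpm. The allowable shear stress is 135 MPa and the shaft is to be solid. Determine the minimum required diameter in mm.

26.3 mm

ω = 2π·2160/60 = 226.2 rad/s, so T = P/ω = 109×10³ / 226.2 = 481.9 N·m.
For a solid shaft τ_max = 16T/(πd³), so d = (16T/(π τ_allow))^(1/3) = (16·481.9/(π·1.35×10^8))^(1/3) = 0.02629 m.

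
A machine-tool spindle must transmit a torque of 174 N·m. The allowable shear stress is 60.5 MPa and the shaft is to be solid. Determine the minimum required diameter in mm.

For a solid shaft τ_max = 16T/(πd³), so d = (16T/(π τ_allow))^(1/3) = (16·174.0/(π·6.05×10^7))^(1/3) = 0.02447 m.

24.5 mm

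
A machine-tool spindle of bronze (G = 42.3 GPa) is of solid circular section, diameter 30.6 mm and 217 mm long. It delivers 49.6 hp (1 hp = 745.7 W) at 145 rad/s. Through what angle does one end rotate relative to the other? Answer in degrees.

ω = 145 rad/s, so T = P/ω = 49.6×745.7 / 145.0 = 255.1 N·m.
J = πd⁴/32 = π(0.0306)⁴/32 = 8.608×10^-8 m⁴.
θ = T·L/(G·J) = 255.1 × 0.217 / (42.3×10⁹ × 8.608×10^-8) = 0.01520 rad.

0.871°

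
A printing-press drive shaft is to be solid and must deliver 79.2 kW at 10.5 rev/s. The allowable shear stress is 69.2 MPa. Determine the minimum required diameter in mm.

44.5 mm

ω = 2π·10.5 = 65.97 rad/s, so T = P/ω = 79.2×10³ / 65.97 = 1200 N·m.
For a solid shaft τ_max = 16T/(πd³), so d = (16T/(π τ_allow))^(1/3) = (16·1200/(π·6.92×10^7))^(1/3) = 0.04454 m.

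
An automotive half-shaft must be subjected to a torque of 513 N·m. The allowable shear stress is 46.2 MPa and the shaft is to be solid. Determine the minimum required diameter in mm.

For a solid shaft τ_max = 16T/(πd³), so d = (16T/(π τ_allow))^(1/3) = (16·513.0/(π·4.62×10^7))^(1/3) = 0.03838 m.

38.4 mm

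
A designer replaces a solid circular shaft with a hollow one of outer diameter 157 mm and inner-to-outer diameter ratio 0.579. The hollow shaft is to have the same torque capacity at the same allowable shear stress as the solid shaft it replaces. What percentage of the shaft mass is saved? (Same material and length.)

28.0 %

Equal τ_max and T ⇒ the solid shaft needs d_s³ = d_o³(1−k⁴), so d_s = 157·(1−0.579⁴)^(1/3) = 150.9 mm.
Area ratio A_h/A_s = d_o²(1−k²)/d_s² = (1−k²)/(1−k⁴)^(2/3) = 0.7197.
Mass saving = 1 − 0.7197 = 28.0 %.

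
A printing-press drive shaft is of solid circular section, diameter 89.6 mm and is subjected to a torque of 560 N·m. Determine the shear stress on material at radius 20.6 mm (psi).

J = πd⁴/32 = π(0.0896)⁴/32 = 6.327×10^-6 m⁴.
Shear stress varies linearly with radius: τ = T·r/J = 560.0 × 0.0206 / 6.327×10^-6 = 1.823×10^6 Pa.

264 psi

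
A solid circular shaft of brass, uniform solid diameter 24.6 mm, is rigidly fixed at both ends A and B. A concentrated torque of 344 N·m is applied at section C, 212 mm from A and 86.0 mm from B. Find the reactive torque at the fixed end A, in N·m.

With uniform GJ and both ends fixed, compatibility θ_AC = θ_CB gives T_A·a = T_B·b, together with T_A + T_B = T₀.
T_A = T₀·b/(a+b) = 344.0·86.0/298.0 = 99.28 N·m; T_B = 244.7 N·m.

99.3 N·m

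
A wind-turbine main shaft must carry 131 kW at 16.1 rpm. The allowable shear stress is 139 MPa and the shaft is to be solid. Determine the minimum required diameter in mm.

142 mm

ω = 2π·16.1/60 = 1.686 rad/s, so T = P/ω = 131×10³ / 1.686 = 77700 N·m.
For a solid shaft τ_max = 16T/(πd³), so d = (16T/(π τ_allow))^(1/3) = (16·77700/(π·1.39×10^8))^(1/3) = 0.1417 m.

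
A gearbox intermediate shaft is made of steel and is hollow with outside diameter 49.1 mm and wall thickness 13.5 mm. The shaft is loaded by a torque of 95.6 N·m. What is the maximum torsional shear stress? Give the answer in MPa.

4.29 MPa

J = π(d_o⁴ − d_i⁴)/32 = π(0.0491⁴ − 0.0221⁴)/32 = 5.472×10^-7 m⁴.
τ_max = T·r/J = 95.60 × 0.0246 / 5.472×10^-7 = 4.289×10^6 Pa.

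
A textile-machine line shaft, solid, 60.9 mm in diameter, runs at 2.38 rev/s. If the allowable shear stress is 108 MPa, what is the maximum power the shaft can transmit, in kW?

J = πd⁴/32 = π(0.0609)⁴/32 = 1.350×10^-6 m⁴.
T_max = τ_allow·J/r = 1.08×10^8 × 1.350×10^-6 / 0.0304 = 4790 N·m.
ω = 2π·2.38 = 14.95 rad/s, so P_max = T_max·ω = 7.162×10^4 W.

71.6 kW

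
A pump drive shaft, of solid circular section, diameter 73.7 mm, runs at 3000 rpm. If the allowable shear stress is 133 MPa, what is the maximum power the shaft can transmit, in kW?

3280 kW

J = πd⁴/32 = π(0.0737)⁴/32 = 2.896×10^-6 m⁴.
T_max = τ_allow·J/r = 1.33×10^8 × 2.896×10^-6 / 0.0369 = 10450 N·m.
ω = 2π·3000/60 = 314.2 rad/s, so P_max = T_max·ω = 3.284×10^6 W.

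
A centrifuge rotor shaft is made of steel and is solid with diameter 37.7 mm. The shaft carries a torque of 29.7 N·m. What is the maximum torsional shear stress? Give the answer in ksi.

0.409 ksi

J = πd⁴/32 = π(0.0377)⁴/32 = 1.983×10^-7 m⁴.
τ_max = T·r/J = 29.70 × 0.0189 / 1.983×10^-7 = 2.823×10^6 Pa.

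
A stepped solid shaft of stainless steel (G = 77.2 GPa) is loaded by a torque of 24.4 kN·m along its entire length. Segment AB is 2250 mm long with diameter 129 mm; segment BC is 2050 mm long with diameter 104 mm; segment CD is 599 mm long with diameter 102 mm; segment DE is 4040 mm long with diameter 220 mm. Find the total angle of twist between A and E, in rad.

J_AB = π(0.129)⁴/32 = 2.72×10^-5 m⁴; J_BC = π(0.104)⁴/32 = 1.15×10^-5 m⁴; J_CD = π(0.102)⁴/32 = 1.06×10^-5 m⁴; J_DE = π(0.220)⁴/32 = 2.30×10^-4 m⁴.
θ = (T/G)·Σ L_i/J_i = (24400/77.2×10⁹)·(2.25/2.72×10^-5 + 2.05/1.15×10^-5 + 0.599/1.06×10^-5 + 4.04/2.30×10^-4) = 0.1059 rad.

0.106 rad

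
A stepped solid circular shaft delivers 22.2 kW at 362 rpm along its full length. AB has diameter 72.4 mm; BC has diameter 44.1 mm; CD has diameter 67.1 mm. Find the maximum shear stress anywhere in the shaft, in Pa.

3.48e7 Pa

ω = 2π·362/60 = 37.91 rad/s, so T = P/ω = 22.2×10³ / 37.91 = 585.6 N·m.
Under the same torque, τ_max = 16T/(πd³) is largest where d is smallest — segment BC (d = 44.1 mm).
τ_max = 16·585.6/(π·(0.0441)³) = 3.478×10^7 Pa.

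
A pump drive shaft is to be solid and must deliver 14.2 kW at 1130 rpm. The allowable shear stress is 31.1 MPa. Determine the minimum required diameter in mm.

27.0 mm

ω = 2π·1130/60 = 118.3 rad/s, so T = P/ω = 14.2×10³ / 118.3 = 120.0 N·m.
For a solid shaft τ_max = 16T/(πd³), so d = (16T/(π τ_allow))^(1/3) = (16·120.0/(π·3.11×10^7))^(1/3) = 0.02699 m.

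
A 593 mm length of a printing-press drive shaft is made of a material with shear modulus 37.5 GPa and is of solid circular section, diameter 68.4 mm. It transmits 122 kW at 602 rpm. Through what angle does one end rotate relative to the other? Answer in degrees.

ω = 2π·602/60 = 63.04 rad/s, so T = P/ω = 122×10³ / 63.04 = 1935 N·m.
J = πd⁴/32 = π(0.0684)⁴/32 = 2.149×10^-6 m⁴.
θ = T·L/(G·J) = 1935 × 0.593 / (37.5×10⁹ × 2.149×10^-6) = 0.01424 rad.

0.816°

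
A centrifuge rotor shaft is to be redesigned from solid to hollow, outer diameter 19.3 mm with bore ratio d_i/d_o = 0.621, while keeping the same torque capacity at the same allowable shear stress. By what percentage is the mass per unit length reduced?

31.6 %

Equal τ_max and T ⇒ the solid shaft needs d_s³ = d_o³(1−k⁴), so d_s = 19.3·(1−0.621⁴)^(1/3) = 18.29 mm.
Area ratio A_h/A_s = d_o²(1−k²)/d_s² = (1−k²)/(1−k⁴)^(2/3) = 0.6840.
Mass saving = 1 − 0.6840 = 31.6 %.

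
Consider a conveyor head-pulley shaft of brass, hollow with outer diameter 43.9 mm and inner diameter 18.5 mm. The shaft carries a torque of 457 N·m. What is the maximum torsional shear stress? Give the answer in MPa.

28.4 MPa

J = π(d_o⁴ − d_i⁴)/32 = π(0.0439⁴ − 0.0185⁴)/32 = 3.531×10^-7 m⁴.
τ_max = T·r/J = 457.0 × 0.0220 / 3.531×10^-7 = 2.841×10^7 Pa.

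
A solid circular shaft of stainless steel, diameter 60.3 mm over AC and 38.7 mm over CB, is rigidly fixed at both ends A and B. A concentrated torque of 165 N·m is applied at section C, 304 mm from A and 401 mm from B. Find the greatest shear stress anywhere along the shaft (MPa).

3.40 MPa

Compatibility: T_A·a/J_AC = T_B·b/J_CB with T_A + T_B = T₀.
J_AC = 1.30×10^-6 m⁴, J_CB = 2.20×10^-7 m⁴, so T_A = T₀·(J_AC/a)/((J_AC/a)+(J_CB/b)) = 146.2 N·m, T_B = 18.80 N·m.
τ in each portion: τ_AC = 3.40×10^6 Pa, τ_CB = 1.65×10^6 Pa; maximum is in AC.
τ_max = T_AC·r/J = 146.2·0.0301/1.30×10^-6 = 3.396×10^6 Pa.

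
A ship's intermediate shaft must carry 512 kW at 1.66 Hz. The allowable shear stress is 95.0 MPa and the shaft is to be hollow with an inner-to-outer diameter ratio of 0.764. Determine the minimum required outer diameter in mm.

ω = 2π·1.66 = 10.43 rad/s, so T = P/ω = 512×10³ / 10.43 = 49090 N·m.
For a hollow shaft with d_i/d_o = 0.764: τ_max = 16T/(π d_o³ (1−k⁴)), so d_o = [16T/(π τ_allow (1−k⁴))]^(1/3) = [16·49090/(π·9.50×10^7·0.6593)]^(1/3) = 0.1586 m.

159 mm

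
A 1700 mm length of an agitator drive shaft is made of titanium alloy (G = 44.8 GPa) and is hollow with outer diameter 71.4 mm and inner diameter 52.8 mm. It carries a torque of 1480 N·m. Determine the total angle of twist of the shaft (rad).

J = π(d_o⁴ − d_i⁴)/32 = π(0.0714⁴ − 0.0528⁴)/32 = 1.788×10^-6 m⁴.
θ = T·L/(G·J) = 1480 × 1.70 / (44.8×10⁹ × 1.788×10^-6) = 0.03140 rad.

0.0314 rad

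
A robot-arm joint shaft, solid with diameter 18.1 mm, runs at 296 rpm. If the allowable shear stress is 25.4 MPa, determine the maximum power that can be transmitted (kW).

J = πd⁴/32 = π(0.0181)⁴/32 = 1.054×10^-8 m⁴.
T_max = τ_allow·J/r = 2.54×10^7 × 1.054×10^-8 / 0.00905 = 29.57 N·m.
ω = 2π·296/60 = 31.00 rad/s, so P_max = T_max·ω = 916.7 W.

0.917 kW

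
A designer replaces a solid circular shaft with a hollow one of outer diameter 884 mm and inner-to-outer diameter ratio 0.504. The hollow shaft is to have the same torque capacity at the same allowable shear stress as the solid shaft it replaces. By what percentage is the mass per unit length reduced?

22.0 %

Equal τ_max and T ⇒ the solid shaft needs d_s³ = d_o³(1−k⁴), so d_s = 884·(1−0.504⁴)^(1/3) = 864.6 mm.
Area ratio A_h/A_s = d_o²(1−k²)/d_s² = (1−k²)/(1−k⁴)^(2/3) = 0.7799.
Mass saving = 1 − 0.7799 = 22.0 %.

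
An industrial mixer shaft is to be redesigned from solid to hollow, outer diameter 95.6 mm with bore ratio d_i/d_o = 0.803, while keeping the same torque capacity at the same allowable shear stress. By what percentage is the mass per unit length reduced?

49.2 %

Equal τ_max and T ⇒ the solid shaft needs d_s³ = d_o³(1−k⁴), so d_s = 95.6·(1−0.803⁴)^(1/3) = 79.92 mm.
Area ratio A_h/A_s = d_o²(1−k²)/d_s² = (1−k²)/(1−k⁴)^(2/3) = 0.5082.
Mass saving = 1 − 0.5082 = 49.2 %.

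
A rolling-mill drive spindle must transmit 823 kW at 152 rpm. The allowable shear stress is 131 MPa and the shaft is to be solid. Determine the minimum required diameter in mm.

126 mm

ω = 2π·152/60 = 15.92 rad/s, so T = P/ω = 823×10³ / 15.92 = 51700 N·m.
For a solid shaft τ_max = 16T/(πd³), so d = (16T/(π τ_allow))^(1/3) = (16·51700/(π·1.31×10^8))^(1/3) = 0.1262 m.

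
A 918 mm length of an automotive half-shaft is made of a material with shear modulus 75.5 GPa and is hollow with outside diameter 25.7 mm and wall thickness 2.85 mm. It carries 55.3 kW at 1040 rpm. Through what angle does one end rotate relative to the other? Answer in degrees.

ω = 2π·1040/60 = 108.9 rad/s, so T = P/ω = 55.3×10³ / 108.9 = 507.8 N·m.
J = π(d_o⁴ − d_i⁴)/32 = π(0.0257⁴ − 0.0200⁴)/32 = 2.712×10^-8 m⁴.
θ = T·L/(G·J) = 507.8 × 0.918 / (75.5×10⁹ × 2.712×10^-8) = 0.2276 rad.

13.0°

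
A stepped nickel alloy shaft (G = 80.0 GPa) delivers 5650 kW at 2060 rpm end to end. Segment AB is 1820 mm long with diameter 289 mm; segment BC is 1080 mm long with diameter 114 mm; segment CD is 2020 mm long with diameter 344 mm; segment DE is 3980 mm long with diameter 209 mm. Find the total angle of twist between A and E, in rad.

0.0296 rad

ω = 2π·2060/60 = 215.7 rad/s, so T = P/ω = 5650×10³ / 215.7 = 26190 N·m.
J_AB = π(0.289)⁴/32 = 6.85×10^-4 m⁴; J_BC = π(0.114)⁴/32 = 1.66×10^-5 m⁴; J_CD = π(0.344)⁴/32 = 1.37×10^-3 m⁴; J_DE = π(0.209)⁴/32 = 1.87×10^-4 m⁴.
θ = (T/G)·Σ L_i/J_i = (26190/80.0×10⁹)·(1.82/6.85×10^-4 + 1.08/1.66×10^-5 + 2.02/1.37×10^-3 + 3.98/1.87×10^-4) = 0.02963 rad.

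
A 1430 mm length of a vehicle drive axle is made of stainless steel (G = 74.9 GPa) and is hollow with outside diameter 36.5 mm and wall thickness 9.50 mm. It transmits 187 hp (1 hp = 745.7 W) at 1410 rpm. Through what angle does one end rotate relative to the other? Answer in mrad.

109 mrad

ω = 2π·1410/60 = 147.7 rad/s, so T = P/ω = 187×745.7 / 147.7 = 944.4 N·m.
J = π(d_o⁴ − d_i⁴)/32 = π(0.0365⁴ − 0.0175⁴)/32 = 1.650×10^-7 m⁴.
θ = T·L/(G·J) = 944.4 × 1.43 / (74.9×10⁹ × 1.650×10^-7) = 0.1092 rad.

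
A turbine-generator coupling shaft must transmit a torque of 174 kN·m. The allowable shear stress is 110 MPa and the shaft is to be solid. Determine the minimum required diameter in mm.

200 mm

For a solid shaft τ_max = 16T/(πd³), so d = (16T/(π τ_allow))^(1/3) = (16·174000/(π·1.10×10^8))^(1/3) = 0.2005 m.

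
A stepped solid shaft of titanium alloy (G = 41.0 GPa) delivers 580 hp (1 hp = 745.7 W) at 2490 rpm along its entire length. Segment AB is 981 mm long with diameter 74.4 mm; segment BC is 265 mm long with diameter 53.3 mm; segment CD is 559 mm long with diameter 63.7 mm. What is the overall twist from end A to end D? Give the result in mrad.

40.7 mrad

ω = 2π·2490/60 = 260.8 rad/s, so T = P/ω = 580×745.7 / 260.8 = 1659 N·m.
J_AB = π(0.0744)⁴/32 = 3.01×10^-6 m⁴; J_BC = π(0.0533)⁴/32 = 7.92×10^-7 m⁴; J_CD = π(0.0637)⁴/32 = 1.62×10^-6 m⁴.
θ = (T/G)·Σ L_i/J_i = (1659/41.0×10⁹)·(0.981/3.01×10^-6 + 0.265/7.92×10^-7 + 0.559/1.62×10^-6) = 0.04071 rad.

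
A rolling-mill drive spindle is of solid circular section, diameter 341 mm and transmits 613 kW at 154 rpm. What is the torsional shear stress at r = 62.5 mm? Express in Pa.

ω = 2π·154/60 = 16.13 rad/s, so T = P/ω = 613×10³ / 16.13 = 38010 N·m.
J = πd⁴/32 = π(0.341)⁴/32 = 1.327×10^-3 m⁴.
Shear stress varies linearly with radius: τ = T·r/J = 38010 × 0.0625 / 1.327×10^-3 = 1.790×10^6 Pa.

1.79e6 Pa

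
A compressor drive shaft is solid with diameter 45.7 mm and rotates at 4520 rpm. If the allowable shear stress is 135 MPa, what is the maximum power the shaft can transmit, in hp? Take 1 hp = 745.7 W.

J = πd⁴/32 = π(0.0457)⁴/32 = 4.282×10^-7 m⁴.
T_max = τ_allow·J/r = 1.35×10^8 × 4.282×10^-7 / 0.0229 = 2530 N·m.
ω = 2π·4520/60 = 473.3 rad/s, so P_max = T_max·ω = 1.198×10^6 W.

1610 hp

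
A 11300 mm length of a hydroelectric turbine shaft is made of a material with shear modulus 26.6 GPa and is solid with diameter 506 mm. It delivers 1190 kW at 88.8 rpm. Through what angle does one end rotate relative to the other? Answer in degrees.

ω = 2π·88.8/60 = 9.299 rad/s, so T = P/ω = 1190×10³ / 9.299 = 128000 N·m.
J = πd⁴/32 = π(0.506)⁴/32 = 6.436×10^-3 m⁴.
θ = T·L/(G·J) = 128000 × 11.3 / (26.6×10⁹ × 6.436×10^-3) = 8.447×10^-3 rad.

0.484°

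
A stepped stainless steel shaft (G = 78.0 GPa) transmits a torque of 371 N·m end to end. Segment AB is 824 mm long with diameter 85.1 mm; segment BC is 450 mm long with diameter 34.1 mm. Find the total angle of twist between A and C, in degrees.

J_AB = π(0.0851)⁴/32 = 5.15×10^-6 m⁴; J_BC = π(0.0341)⁴/32 = 1.33×10^-7 m⁴.
θ = (T/G)·Σ L_i/J_i = (371.0/78.0×10⁹)·(0.824/5.15×10^-6 + 0.450/1.33×10^-7) = 0.01689 rad.

0.967°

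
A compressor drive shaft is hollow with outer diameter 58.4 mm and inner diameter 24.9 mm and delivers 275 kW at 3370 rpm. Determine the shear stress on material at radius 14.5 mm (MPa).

ω = 2π·3370/60 = 352.9 rad/s, so T = P/ω = 275×10³ / 352.9 = 779.2 N·m.
J = π(d_o⁴ − d_i⁴)/32 = π(0.0584⁴ − 0.0249⁴)/32 = 1.104×10^-6 m⁴.
Shear stress varies linearly with radius: τ = T·r/J = 779.2 × 0.0145 / 1.104×10^-6 = 1.023×10^7 Pa.

10.2 MPa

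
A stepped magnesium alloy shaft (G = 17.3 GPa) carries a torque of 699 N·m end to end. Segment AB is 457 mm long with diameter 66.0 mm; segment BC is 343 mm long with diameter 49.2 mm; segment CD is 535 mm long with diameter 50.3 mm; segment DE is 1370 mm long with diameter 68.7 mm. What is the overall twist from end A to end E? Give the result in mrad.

93.7 mrad

J_AB = π(0.0660)⁴/32 = 1.86×10^-6 m⁴; J_BC = π(0.0492)⁴/32 = 5.75×10^-7 m⁴; J_CD = π(0.0503)⁴/32 = 6.28×10^-7 m⁴; J_DE = π(0.0687)⁴/32 = 2.19×10^-6 m⁴.
θ = (T/G)·Σ L_i/J_i = (699.0/17.3×10⁹)·(0.457/1.86×10^-6 + 0.343/5.75×10^-7 + 0.535/6.28×10^-7 + 1.37/2.19×10^-6) = 0.09371 rad.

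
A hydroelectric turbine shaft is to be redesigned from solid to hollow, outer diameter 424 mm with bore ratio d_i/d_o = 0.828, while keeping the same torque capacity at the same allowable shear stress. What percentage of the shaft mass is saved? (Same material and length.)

Equal τ_max and T ⇒ the solid shaft needs d_s³ = d_o³(1−k⁴), so d_s = 424·(1−0.828⁴)^(1/3) = 343.1 mm.
Area ratio A_h/A_s = d_o²(1−k²)/d_s² = (1−k²)/(1−k⁴)^(2/3) = 0.4801.
Mass saving = 1 − 0.4801 = 52.0 %.

52.0 %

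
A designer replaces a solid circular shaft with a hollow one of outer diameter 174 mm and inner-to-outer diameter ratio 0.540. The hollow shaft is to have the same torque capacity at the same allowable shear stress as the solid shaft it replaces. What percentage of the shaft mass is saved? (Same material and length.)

24.8 %

Equal τ_max and T ⇒ the solid shaft needs d_s³ = d_o³(1−k⁴), so d_s = 174·(1−0.540⁴)^(1/3) = 168.9 mm.
Area ratio A_h/A_s = d_o²(1−k²)/d_s² = (1−k²)/(1−k⁴)^(2/3) = 0.7516.
Mass saving = 1 − 0.7516 = 24.8 %.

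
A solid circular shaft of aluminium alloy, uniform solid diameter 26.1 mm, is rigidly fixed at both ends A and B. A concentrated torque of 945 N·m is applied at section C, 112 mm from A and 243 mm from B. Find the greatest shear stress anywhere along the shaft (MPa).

With uniform GJ and both ends fixed, compatibility θ_AC = θ_CB gives T_A·a = T_B·b, together with T_A + T_B = T₀.
T_A = T₀·b/(a+b) = 945.0·243/355.0 = 646.9 N·m; T_B = 298.1 N·m.
τ in each portion: τ_AC = 1.85×10^8 Pa, τ_CB = 8.54×10^7 Pa; maximum is in AC.
τ_max = T_AC·r/J = 646.9·0.0131/4.56×10^-8 = 1.853×10^8 Pa.

185 MPa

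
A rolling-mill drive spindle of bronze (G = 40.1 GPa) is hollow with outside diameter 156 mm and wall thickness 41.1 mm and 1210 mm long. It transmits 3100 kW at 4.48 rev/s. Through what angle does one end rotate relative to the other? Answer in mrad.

60.2 mrad

ω = 2π·4.48 = 28.15 rad/s, so T = P/ω = 3100×10³ / 28.15 = 110100 N·m.
J = π(d_o⁴ − d_i⁴)/32 = π(0.156⁴ − 0.0738⁴)/32 = 5.523×10^-5 m⁴.
θ = T·L/(G·J) = 110100 × 1.21 / (40.1×10⁹ × 5.523×10^-5) = 0.06017 rad.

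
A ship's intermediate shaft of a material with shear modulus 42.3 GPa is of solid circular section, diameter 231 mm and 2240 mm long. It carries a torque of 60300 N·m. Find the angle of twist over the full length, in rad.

0.0114 rad

J = πd⁴/32 = π(0.231)⁴/32 = 2.795×10^-4 m⁴.
θ = T·L/(G·J) = 60300 × 2.24 / (42.3×10⁹ × 2.795×10^-4) = 0.01142 rad.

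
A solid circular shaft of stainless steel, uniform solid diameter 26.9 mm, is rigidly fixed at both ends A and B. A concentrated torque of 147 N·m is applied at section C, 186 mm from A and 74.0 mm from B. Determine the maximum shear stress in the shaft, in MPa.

27.5 MPa

With uniform GJ and both ends fixed, compatibility θ_AC = θ_CB gives T_A·a = T_B·b, together with T_A + T_B = T₀.
T_A = T₀·b/(a+b) = 147.0·74.0/260.0 = 41.84 N·m; T_B = 105.2 N·m.
τ in each portion: τ_AC = 1.09×10^7 Pa, τ_CB = 2.75×10^7 Pa; maximum is in CB.
τ_max = T_CB·r/J = 105.2·0.0135/5.14×10^-8 = 2.752×10^7 Pa.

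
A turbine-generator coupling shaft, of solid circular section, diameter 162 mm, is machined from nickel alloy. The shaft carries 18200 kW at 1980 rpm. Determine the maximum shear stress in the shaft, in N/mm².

ω = 2π·1980/60 = 207.3 rad/s, so T = P/ω = 18200×10³ / 207.3 = 87780 N·m.
J = πd⁴/32 = π(0.162)⁴/32 = 6.762×10^-5 m⁴.
τ_max = T·r/J = 87780 × 0.0810 / 6.762×10^-5 = 1.051×10^8 Pa.

105 N/mm²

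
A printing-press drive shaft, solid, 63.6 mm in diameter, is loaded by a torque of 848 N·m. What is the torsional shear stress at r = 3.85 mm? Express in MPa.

J = πd⁴/32 = π(0.0636)⁴/32 = 1.606×10^-6 m⁴.
Shear stress varies linearly with radius: τ = T·r/J = 848.0 × 0.00385 / 1.606×10^-6 = 2.032×10^6 Pa.

2.03 MPa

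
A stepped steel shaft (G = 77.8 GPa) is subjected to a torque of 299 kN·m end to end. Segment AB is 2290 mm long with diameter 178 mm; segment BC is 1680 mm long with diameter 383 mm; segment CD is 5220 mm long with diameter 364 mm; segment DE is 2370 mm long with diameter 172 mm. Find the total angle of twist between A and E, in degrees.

12.0°

J_AB = π(0.178)⁴/32 = 9.86×10^-5 m⁴; J_BC = π(0.383)⁴/32 = 2.11×10^-3 m⁴; J_CD = π(0.364)⁴/32 = 1.72×10^-3 m⁴; J_DE = π(0.172)⁴/32 = 8.59×10^-5 m⁴.
θ = (T/G)·Σ L_i/J_i = (299000/77.8×10⁹)·(2.29/9.86×10^-5 + 1.68/2.11×10^-3 + 5.22/1.72×10^-3 + 2.37/8.59×10^-5) = 0.2100 rad.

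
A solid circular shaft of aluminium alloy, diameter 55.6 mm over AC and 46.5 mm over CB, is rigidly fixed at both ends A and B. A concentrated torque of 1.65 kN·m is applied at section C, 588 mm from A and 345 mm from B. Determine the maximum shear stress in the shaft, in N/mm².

38.0 N/mm²

Compatibility: T_A·a/J_AC = T_B·b/J_CB with T_A + T_B = T₀.
J_AC = 9.38×10^-7 m⁴, J_CB = 4.59×10^-7 m⁴, so T_A = T₀·(J_AC/a)/((J_AC/a)+(J_CB/b)) = 899.8 N·m, T_B = 750.2 N·m.
τ in each portion: τ_AC = 2.67×10^7 Pa, τ_CB = 3.80×10^7 Pa; maximum is in CB.
τ_max = T_CB·r/J = 750.2·0.0232/4.59×10^-7 = 3.800×10^7 Pa.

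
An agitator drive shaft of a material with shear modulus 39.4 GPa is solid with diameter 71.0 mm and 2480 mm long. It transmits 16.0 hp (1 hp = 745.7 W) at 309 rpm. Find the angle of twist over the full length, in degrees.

ω = 2π·309/60 = 32.36 rad/s, so T = P/ω = 16.0×745.7 / 32.36 = 368.7 N·m.
J = πd⁴/32 = π(0.0710)⁴/32 = 2.495×10^-6 m⁴.
θ = T·L/(G·J) = 368.7 × 2.48 / (39.4×10⁹ × 2.495×10^-6) = 9.303×10^-3 rad.

0.533°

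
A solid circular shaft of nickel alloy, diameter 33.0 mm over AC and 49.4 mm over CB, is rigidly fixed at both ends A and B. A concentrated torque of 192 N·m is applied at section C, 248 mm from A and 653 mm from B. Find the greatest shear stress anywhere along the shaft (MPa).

9.36 MPa

Compatibility: T_A·a/J_AC = T_B·b/J_CB with T_A + T_B = T₀.
J_AC = 1.16×10^-7 m⁴, J_CB = 5.85×10^-7 m⁴, so T_A = T₀·(J_AC/a)/((J_AC/a)+(J_CB/b)) = 66.04 N·m, T_B = 126.0 N·m.
τ in each portion: τ_AC = 9.36×10^6 Pa, τ_CB = 5.32×10^6 Pa; maximum is in AC.
τ_max = T_AC·r/J = 66.04·0.0165/1.16×10^-7 = 9.360×10^6 Pa.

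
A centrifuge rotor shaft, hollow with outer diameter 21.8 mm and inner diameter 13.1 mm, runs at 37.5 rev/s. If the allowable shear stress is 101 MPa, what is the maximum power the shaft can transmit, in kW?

42.1 kW

J = π(d_o⁴ − d_i⁴)/32 = π(0.0218⁴ − 0.0131⁴)/32 = 1.928×10^-8 m⁴.
T_max = τ_allow·J/r = 1.01×10^8 × 1.928×10^-8 / 0.0109 = 178.7 N·m.
ω = 2π·37.5 = 235.6 rad/s, so P_max = T_max·ω = 4.210×10^4 W.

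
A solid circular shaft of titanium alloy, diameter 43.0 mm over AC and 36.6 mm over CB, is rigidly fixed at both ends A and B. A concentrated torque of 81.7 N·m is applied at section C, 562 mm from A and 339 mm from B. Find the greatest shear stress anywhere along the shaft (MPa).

Compatibility: T_A·a/J_AC = T_B·b/J_CB with T_A + T_B = T₀.
J_AC = 3.36×10^-7 m⁴, J_CB = 1.76×10^-7 m⁴, so T_A = T₀·(J_AC/a)/((J_AC/a)+(J_CB/b)) = 43.69 N·m, T_B = 38.01 N·m.
τ in each portion: τ_AC = 2.80×10^6 Pa, τ_CB = 3.95×10^6 Pa; maximum is in CB.
τ_max = T_CB·r/J = 38.01·0.0183/1.76×10^-7 = 3.949×10^6 Pa.

3.95 MPa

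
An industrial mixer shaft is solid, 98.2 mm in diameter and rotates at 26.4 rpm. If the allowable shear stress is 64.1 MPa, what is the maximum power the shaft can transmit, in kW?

J = πd⁴/32 = π(0.0982)⁴/32 = 9.129×10^-6 m⁴.
T_max = τ_allow·J/r = 6.41×10^7 × 9.129×10^-6 / 0.0491 = 11920 N·m.
ω = 2π·26.4/60 = 2.765 rad/s, so P_max = T_max·ω = 3.295×10^4 W.

32.9 kW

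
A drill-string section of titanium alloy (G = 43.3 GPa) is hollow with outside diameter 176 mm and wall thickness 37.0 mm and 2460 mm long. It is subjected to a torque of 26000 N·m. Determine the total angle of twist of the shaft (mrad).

17.7 mrad

J = π(d_o⁴ − d_i⁴)/32 = π(0.176⁴ − 0.102⁴)/32 = 8.357×10^-5 m⁴.
θ = T·L/(G·J) = 26000 × 2.46 / (43.3×10⁹ × 8.357×10^-5) = 0.01767 rad.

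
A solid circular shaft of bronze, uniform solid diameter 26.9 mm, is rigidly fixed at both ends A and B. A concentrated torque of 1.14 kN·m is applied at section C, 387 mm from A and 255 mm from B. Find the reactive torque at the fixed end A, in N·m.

453 N·m

With uniform GJ and both ends fixed, compatibility θ_AC = θ_CB gives T_A·a = T_B·b, together with T_A + T_B = T₀.
T_A = T₀·b/(a+b) = 1140·255/642.0 = 452.8 N·m; T_B = 687.2 N·m.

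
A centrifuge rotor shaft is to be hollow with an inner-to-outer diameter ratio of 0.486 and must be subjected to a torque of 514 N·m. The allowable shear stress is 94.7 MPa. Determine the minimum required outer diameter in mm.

30.8 mm

For a hollow shaft with d_i/d_o = 0.486: τ_max = 16T/(π d_o³ (1−k⁴)), so d_o = [16T/(π τ_allow (1−k⁴))]^(1/3) = [16·514.0/(π·9.47×10^7·0.9442)]^(1/3) = 0.03082 m.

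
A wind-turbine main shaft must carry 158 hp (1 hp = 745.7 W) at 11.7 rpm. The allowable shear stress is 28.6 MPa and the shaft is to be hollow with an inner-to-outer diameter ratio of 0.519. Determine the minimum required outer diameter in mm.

ω = 2π·11.7/60 = 1.225 rad/s, so T = P/ω = 158×745.7 / 1.225 = 96160 N·m.
For a hollow shaft with d_i/d_o = 0.519: τ_max = 16T/(π d_o³ (1−k⁴)), so d_o = [16T/(π τ_allow (1−k⁴))]^(1/3) = [16·96160/(π·2.86×10^7·0.9274)]^(1/3) = 0.2643 m.

264 mm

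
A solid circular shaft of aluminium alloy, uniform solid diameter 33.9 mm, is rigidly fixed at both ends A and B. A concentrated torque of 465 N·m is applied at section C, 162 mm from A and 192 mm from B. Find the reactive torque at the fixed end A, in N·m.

252 N·m

With uniform GJ and both ends fixed, compatibility θ_AC = θ_CB gives T_A·a = T_B·b, together with T_A + T_B = T₀.
T_A = T₀·b/(a+b) = 465.0·192/354.0 = 252.2 N·m; T_B = 212.8 N·m.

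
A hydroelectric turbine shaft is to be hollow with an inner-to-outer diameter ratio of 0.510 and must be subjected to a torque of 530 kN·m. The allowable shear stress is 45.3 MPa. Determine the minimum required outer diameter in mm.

For a hollow shaft with d_i/d_o = 0.510: τ_max = 16T/(π d_o³ (1−k⁴)), so d_o = [16T/(π τ_allow (1−k⁴))]^(1/3) = [16·530000/(π·4.53×10^7·0.9323)]^(1/3) = 0.3998 m.

400 mm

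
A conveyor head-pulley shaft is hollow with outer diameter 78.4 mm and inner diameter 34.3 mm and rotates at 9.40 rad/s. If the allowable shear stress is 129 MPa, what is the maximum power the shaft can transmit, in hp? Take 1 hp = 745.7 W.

J = π(d_o⁴ − d_i⁴)/32 = π(0.0784⁴ − 0.0343⁴)/32 = 3.573×10^-6 m⁴.
T_max = τ_allow·J/r = 1.29×10^8 × 3.573×10^-6 / 0.0392 = 11760 N·m.
ω = 9.40 rad/s, so P_max = T_max·ω = 1.105×10^5 W.

148 hp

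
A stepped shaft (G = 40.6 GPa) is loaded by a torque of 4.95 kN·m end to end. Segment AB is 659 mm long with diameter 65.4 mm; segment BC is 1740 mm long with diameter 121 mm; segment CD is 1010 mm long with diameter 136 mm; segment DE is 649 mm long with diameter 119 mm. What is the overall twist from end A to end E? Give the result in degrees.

J_AB = π(0.0654)⁴/32 = 1.80×10^-6 m⁴; J_BC = π(0.121)⁴/32 = 2.10×10^-5 m⁴; J_CD = π(0.136)⁴/32 = 3.36×10^-5 m⁴; J_DE = π(0.119)⁴/32 = 1.97×10^-5 m⁴.
θ = (T/G)·Σ L_i/J_i = (4950/40.6×10⁹)·(0.659/1.80×10^-6 + 1.74/2.10×10^-5 + 1.01/3.36×10^-5 + 0.649/1.97×10^-5) = 0.06250 rad.

3.58°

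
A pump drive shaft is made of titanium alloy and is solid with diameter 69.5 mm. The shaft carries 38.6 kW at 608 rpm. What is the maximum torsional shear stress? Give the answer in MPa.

ω = 2π·608/60 = 63.67 rad/s, so T = P/ω = 38.6×10³ / 63.67 = 606.3 N·m.
J = πd⁴/32 = π(0.0695)⁴/32 = 2.291×10^-6 m⁴.
τ_max = T·r/J = 606.3 × 0.0348 / 2.291×10^-6 = 9.198×10^6 Pa.

9.20 MPa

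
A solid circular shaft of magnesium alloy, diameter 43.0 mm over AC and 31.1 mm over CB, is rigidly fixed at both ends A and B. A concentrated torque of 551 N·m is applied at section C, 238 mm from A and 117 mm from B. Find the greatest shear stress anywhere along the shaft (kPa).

Compatibility: T_A·a/J_AC = T_B·b/J_CB with T_A + T_B = T₀.
J_AC = 3.36×10^-7 m⁴, J_CB = 9.18×10^-8 m⁴, so T_A = T₀·(J_AC/a)/((J_AC/a)+(J_CB/b)) = 354.0 N·m, T_B = 197.0 N·m.
τ in each portion: τ_AC = 2.27×10^7 Pa, τ_CB = 3.34×10^7 Pa; maximum is in CB.
τ_max = T_CB·r/J = 197.0·0.0156/9.18×10^-8 = 3.336×10^7 Pa.

33400 kPa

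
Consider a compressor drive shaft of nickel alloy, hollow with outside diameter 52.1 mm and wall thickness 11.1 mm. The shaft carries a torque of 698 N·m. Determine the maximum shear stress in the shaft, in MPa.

28.2 MPa

J = π(d_o⁴ − d_i⁴)/32 = π(0.0521⁴ − 0.0299⁴)/32 = 6.449×10^-7 m⁴.
τ_max = T·r/J = 698.0 × 0.0261 / 6.449×10^-7 = 2.820×10^7 Pa.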